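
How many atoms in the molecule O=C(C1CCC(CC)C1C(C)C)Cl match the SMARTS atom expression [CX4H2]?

3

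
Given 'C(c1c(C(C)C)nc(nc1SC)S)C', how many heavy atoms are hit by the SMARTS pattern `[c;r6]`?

4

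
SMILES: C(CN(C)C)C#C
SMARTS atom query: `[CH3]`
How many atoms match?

2

The query [CH3] means: aliphatic carbon with exactly three hydrogens.
Check the 7 heavy atoms by environment: 2× C (H2) → no; 1× C (H0) → no; 1× C (H1) → no; 1× N (H0) → no; 2× C (H3) → match.
That gives 2 matching atoms.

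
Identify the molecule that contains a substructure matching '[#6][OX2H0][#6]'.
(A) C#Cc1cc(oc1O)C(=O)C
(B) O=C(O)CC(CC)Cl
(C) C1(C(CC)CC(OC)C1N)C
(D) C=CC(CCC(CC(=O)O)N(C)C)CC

C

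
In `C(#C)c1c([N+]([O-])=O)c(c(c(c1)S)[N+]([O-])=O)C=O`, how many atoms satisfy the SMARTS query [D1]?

7

Check the 17 heavy atoms by environment: 5× c (aromatic, D3) → no; 1× c (aromatic, D2) → no; 2× N (charge +1, D3) → no; 2× O (charge -1, D1) → match; 3× O (D1) → match; 2× C (D2) → no; 1× C (D1) → match; 1× S (D1) → match.
Summing the matching environments: 2 + 3 + 1 + 1 = 7 matching atoms.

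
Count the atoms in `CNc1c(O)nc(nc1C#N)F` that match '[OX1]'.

The query [OX1] means: aliphatic oxygen with one total connection — typically a carbonyl =O or an oxide.
Check the 12 heavy atoms by environment: 2× n (aromatic, X2) → no; 4× c (aromatic, X3) → no; 1× F (X1) → no; 1× N (X3) → no; 1× C (X4) → no; 1× C (X2) → no; 1× N (X1) → no; 1× O (X2) → no.
No environment satisfies the query, so 0 matching atoms.

0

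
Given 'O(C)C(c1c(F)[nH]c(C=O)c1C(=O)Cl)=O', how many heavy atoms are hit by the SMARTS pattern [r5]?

The query [r5] means: r5 matches atoms in a five-membered ring.
Check the 15 heavy atoms by environment: 1× n (aromatic, in 5-ring) → match; 4× c (aromatic, in 5-ring) → match; 4× C (acyclic) → no; 4× O (acyclic) → no; 1× F (acyclic) → no; 1× Cl (acyclic) → no.
Summing the matching environments: 1 + 4 = 5 matching atoms.

5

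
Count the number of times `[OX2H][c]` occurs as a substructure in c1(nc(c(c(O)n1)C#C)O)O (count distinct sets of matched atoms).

[OX2H][c] is the SMARTS for a phenol: a hydroxyl oxygen attached to an aromatic carbon.
The molecule carries 3 separate instances of a hydroxyl group (-OH) meeting every constraint; each maps to a distinct set of atoms, giving 3 matches.

3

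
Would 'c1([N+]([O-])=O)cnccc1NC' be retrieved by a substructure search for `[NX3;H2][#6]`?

The pattern [NX3;H2][#6] describes a trivalent nitrogen with two H attached to carbon — a primary amine.
The closest candidate here is a nitro group (-[N+](=O)[O-]), but the nitrogen is [N+] with no H, not NX3H2. No other fragment satisfies the full query, so there is no match.

No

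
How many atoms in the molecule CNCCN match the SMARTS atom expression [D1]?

The query [D1] means: atom with exactly one heavy-atom neighbour (degree 1).
Check the 5 heavy atoms by environment: 2× C (D2) → no; 1× N (D2) → no; 1× C (D1) → match; 1× N (D1) → match.
Summing the matching environments: 1 + 1 = 2 matching atoms.

2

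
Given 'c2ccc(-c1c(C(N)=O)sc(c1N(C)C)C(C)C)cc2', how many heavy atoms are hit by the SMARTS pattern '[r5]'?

5

Check the 20 heavy atoms by environment: 1× s (aromatic, in 5-ring) → match; 4× c (aromatic, in 5-ring) → match; 6× C (acyclic) → no; 1× O (acyclic) → no; 2× N (acyclic) → no; 6× c (aromatic, in 6-ring) → no.
Summing the matching environments: 1 + 4 = 5 matching atoms.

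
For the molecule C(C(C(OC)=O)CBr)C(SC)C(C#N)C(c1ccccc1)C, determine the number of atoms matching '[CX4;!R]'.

9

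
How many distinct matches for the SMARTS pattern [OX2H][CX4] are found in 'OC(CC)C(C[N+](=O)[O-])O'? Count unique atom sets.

2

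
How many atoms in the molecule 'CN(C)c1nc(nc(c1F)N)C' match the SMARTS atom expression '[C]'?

Check the 12 heavy atoms by environment: 2× n (aromatic) → no; 4× c (aromatic) → no; 2× N → no; 3× C → match; 1× F → no.
That gives 3 matching atoms.

3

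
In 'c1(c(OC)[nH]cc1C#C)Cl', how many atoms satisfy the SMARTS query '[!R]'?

5

The query [!R] means: !R matches any atom not in a ring.
Check the 10 heavy atoms by environment: 1× n (aromatic, in 5-ring) → no; 4× c (aromatic, in 5-ring) → no; 1× Cl (acyclic) → match; 1× O (acyclic) → match; 3× C (acyclic) → match.
Summing the matching environments: 1 + 1 + 3 = 5 matching atoms.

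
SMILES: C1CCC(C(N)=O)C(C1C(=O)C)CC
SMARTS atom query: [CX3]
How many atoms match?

The query [CX3] means: C with X3: aliphatic carbon with exactly 3 total connections.
Check the 14 heavy atoms by environment: 9× C (X4) → no; 2× C (X3) → match; 2× O (X1) → no; 1× N (X3) → no.
That gives 2 matching atoms.

2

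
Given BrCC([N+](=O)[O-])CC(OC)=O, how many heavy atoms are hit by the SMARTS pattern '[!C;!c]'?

The query [!C;!c] means: neither aliphatic nor aromatic carbon — same as [!#6].
Check the 11 heavy atoms by environment: 5× C → no; 3× O → match; 1× N (charge +1) → match; 1× O (charge -1) → match; 1× Br → match.
Summing the matching environments: 3 + 1 + 1 + 1 = 6 matching atoms.

6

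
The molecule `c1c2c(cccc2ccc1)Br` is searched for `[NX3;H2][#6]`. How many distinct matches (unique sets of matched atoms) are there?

[NX3;H2][#6] is the SMARTS for a primary amine: a trivalent nitrogen with two H attached to carbon.
No fragment in the molecule satisfies every constraint, giving 0 matches.

0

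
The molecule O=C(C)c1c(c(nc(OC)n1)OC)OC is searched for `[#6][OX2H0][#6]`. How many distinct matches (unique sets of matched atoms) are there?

3

[#6][OX2H0][#6] is the SMARTS for an ether: an aliphatic oxygen bridging two carbons with no H on the oxygen.
The molecule carries 3 separate instances of a methoxy ether (-OCH3) meeting every constraint; each maps to a distinct set of atoms, giving 3 matches.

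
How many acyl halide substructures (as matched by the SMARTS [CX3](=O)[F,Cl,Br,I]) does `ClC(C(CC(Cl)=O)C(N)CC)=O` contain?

[CX3](=O)[F,Cl,Br,I] is the SMARTS for an acyl halide: a carbonyl carbon bonded to a halogen.
The molecule carries 2 separate instances of an acyl chloride (-C(=O)Cl) meeting every constraint; each maps to a distinct set of atoms, giving 2 matches.

2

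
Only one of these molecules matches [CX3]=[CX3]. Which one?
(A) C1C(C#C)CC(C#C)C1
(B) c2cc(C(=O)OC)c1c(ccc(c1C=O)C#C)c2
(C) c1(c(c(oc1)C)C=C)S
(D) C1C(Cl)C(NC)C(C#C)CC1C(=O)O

C

[CX3]=[CX3] describes a non-aromatic C=C double bond between two sp2 carbons (an alkene).
(A) has an ethynyl group (-C#CH) but the C-C bond is a triple bond, not a double bond.
(B) has an ethynyl group (-C#CH) but the C-C bond is a triple bond, not a double bond.
(C) contains a vinyl group (-CH=CH2), which satisfies every atom and bond constraint.
(D) has an ethynyl group (-C#CH) but the C-C bond is a triple bond, not a double bond.
So the answer is (C).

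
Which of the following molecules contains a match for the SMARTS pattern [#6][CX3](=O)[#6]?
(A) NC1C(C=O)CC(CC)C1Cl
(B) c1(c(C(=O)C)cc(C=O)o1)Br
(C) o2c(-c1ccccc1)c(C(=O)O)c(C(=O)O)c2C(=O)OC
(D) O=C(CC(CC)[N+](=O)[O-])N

[#6][CX3](=O)[#6] describes a carbonyl carbon (no H) flanked by two carbons (a ketone).
(A) has an aldehyde (-CHO) but the carbonyl carbon has H1, so it is not flanked by two carbons.
(B) contains an acetyl/ketone group (-C(=O)CH3), which satisfies every atom and bond constraint.
(C) has a carboxylic acid group (-C(=O)OH) but one neighbour of the carbonyl carbon is O, not C.
(D) has a primary amide (-C(=O)NH2) but one neighbour of the carbonyl carbon is N, not C.
So the answer is (B).

B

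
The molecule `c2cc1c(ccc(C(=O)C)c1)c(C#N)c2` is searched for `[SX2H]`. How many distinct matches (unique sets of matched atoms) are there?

0

[SX2H] is the SMARTS for a thiol: an aliphatic sulfur with two connections, one being H.
No fragment in the molecule satisfies every constraint, giving 0 matches.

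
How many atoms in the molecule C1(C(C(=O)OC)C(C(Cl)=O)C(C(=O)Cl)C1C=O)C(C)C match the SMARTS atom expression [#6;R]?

Check the 20 heavy atoms by environment: 5× C (in 5-ring) → match; 8× C (acyclic) → no; 5× O (acyclic) → no; 2× Cl (acyclic) → no.
That gives 5 matching atoms.

5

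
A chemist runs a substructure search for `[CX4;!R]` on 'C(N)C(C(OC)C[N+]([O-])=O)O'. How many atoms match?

5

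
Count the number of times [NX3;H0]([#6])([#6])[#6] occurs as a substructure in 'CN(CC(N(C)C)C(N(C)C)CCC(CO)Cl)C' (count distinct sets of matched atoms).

[NX3;H0]([#6])([#6])[#6] is the SMARTS for a tertiary amine: a trivalent nitrogen with no H, bonded to three carbons.
The molecule carries 3 separate instances of a dimethylamino group (-N(CH3)2) meeting every constraint; each maps to a distinct set of atoms, giving 3 matches.

3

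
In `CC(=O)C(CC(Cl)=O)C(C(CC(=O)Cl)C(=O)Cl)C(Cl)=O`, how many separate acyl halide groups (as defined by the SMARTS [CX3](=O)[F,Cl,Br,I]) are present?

4

[CX3](=O)[F,Cl,Br,I] is the SMARTS for an acyl halide: a carbonyl carbon bonded to a halogen.
The molecule carries 4 separate instances of an acyl chloride (-C(=O)Cl) meeting every constraint; each maps to a distinct set of atoms, giving 4 matches.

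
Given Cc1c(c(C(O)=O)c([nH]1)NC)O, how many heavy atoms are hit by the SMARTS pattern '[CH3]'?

The query [CH3] means: aliphatic carbon with exactly three hydrogens.
Check the 12 heavy atoms by environment: 1× n (aromatic, H1) → no; 4× c (aromatic, H0) → no; 1× C (H0) → no; 1× O (H0) → no; 2× O (H1) → no; 2× C (H3) → match; 1× N (H1) → no.
That gives 2 matching atoms.

2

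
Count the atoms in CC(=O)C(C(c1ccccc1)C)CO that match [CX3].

1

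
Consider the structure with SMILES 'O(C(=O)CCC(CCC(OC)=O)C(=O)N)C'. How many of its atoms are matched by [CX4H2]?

4

The query [CX4H2] means: sp3 carbon (X4) with exactly two hydrogens.
Check the 16 heavy atoms by environment: 4× C (H2, X4) → match; 1× C (H1, X4) → no; 3× C (H0, X3) → no; 3× O (H0, X1) → no; 1× N (H2, X3) → no; 2× O (H0, X2) → no; 2× C (H3, X4) → no.
That gives 4 matching atoms.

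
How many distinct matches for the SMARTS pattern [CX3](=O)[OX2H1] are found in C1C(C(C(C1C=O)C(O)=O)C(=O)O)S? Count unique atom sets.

2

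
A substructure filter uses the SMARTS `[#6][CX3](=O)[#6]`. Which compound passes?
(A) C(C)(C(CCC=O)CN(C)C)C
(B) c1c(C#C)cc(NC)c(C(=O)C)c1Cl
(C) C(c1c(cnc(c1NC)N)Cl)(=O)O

B

[#6][CX3](=O)[#6] describes a carbonyl carbon (no H) flanked by two carbons (a ketone).
(A) has an aldehyde (-CHO) but the carbonyl carbon has H1, so it is not flanked by two carbons.
(B) contains an acetyl/ketone group (-C(=O)CH3), which satisfies every atom and bond constraint.
(C) has a carboxylic acid group (-C(=O)OH) but one neighbour of the carbonyl carbon is O, not C.
So the answer is (B).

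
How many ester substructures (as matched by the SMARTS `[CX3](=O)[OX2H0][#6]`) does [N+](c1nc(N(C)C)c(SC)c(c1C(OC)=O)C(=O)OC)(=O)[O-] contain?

2

[CX3](=O)[OX2H0][#6] is the SMARTS for an ester: a carbonyl carbon bonded to an oxygen that is itself bonded to carbon (no H on that O).
The molecule carries 2 separate instances of a methyl-ester group (-C(=O)OCH3) meeting every constraint; each maps to a distinct set of atoms, giving 2 matches.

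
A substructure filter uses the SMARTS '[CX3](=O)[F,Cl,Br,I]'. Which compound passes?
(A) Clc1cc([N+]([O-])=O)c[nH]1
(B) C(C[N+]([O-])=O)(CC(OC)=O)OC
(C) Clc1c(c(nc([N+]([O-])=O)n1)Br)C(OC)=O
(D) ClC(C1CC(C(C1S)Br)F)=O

[CX3](=O)[F,Cl,Br,I] describes a carbonyl carbon bonded to a halogen (an acyl halide).
(A) has a chloro substituent but the Cl is not on a carbonyl carbon.
(B) has a methyl-ester group (-C(=O)OCH3) but the carbonyl is bonded to -O-C, not to a halogen.
(C) has a methyl-ester group (-C(=O)OCH3) but the carbonyl is bonded to -O-C, not to a halogen.
(D) contains an acyl chloride (-C(=O)Cl), which satisfies every atom and bond constraint.
So the answer is (D).

D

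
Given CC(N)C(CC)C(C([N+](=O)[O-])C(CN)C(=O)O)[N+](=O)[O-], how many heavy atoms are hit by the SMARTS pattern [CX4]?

The query [CX4] means: C with X4: aliphatic carbon with exactly 4 total connections (bonds + H).
Check the 20 heavy atoms by environment: 9× C (X4) → match; 2× N (charge +1, X3) → no; 2× O (charge -1, X1) → no; 3× O (X1) → no; 2× N (X3) → no; 1× C (X3) → no; 1× O (X2) → no.
That gives 9 matching atoms.

9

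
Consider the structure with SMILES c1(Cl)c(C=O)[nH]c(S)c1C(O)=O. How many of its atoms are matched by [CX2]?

0

The query [CX2] means: C with X2: aliphatic carbon with exactly 2 total connections.
Check the 12 heavy atoms by environment: 1× n (aromatic, X3) → no; 4× c (aromatic, X3) → no; 1× S (X2) → no; 1× Cl (X1) → no; 2× C (X3) → no; 2× O (X1) → no; 1× O (X2) → no.
No environment satisfies the query, so 0 matching atoms.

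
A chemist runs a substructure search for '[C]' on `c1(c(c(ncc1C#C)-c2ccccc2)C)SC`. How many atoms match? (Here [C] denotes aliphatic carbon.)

4

The query [C] means: uppercase C matches aliphatic (non-aromatic) carbon only.
Check the 17 heavy atoms by environment: 1× n (aromatic) → no; 11× c (aromatic) → no; 4× C → match; 1× S → no.
That gives 4 matching atoms.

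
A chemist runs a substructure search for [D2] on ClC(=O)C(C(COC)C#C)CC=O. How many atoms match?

5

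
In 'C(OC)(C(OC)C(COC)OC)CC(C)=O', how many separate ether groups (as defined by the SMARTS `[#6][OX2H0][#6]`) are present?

4

[#6][OX2H0][#6] is the SMARTS for an ether: an aliphatic oxygen bridging two carbons with no H on the oxygen.
The molecule carries 4 separate instances of a methoxy ether (-OCH3) meeting every constraint; each maps to a distinct set of atoms, giving 4 matches.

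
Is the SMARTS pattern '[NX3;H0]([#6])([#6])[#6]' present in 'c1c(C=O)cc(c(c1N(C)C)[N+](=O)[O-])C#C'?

Yes

The pattern [NX3;H0]([#6])([#6])[#6] describes a trivalent nitrogen with no H, bonded to three carbons — a tertiary amine.
The molecule carries a dimethylamino group (-N(CH3)2), whose atoms satisfy every constraint of the query, so the pattern matches.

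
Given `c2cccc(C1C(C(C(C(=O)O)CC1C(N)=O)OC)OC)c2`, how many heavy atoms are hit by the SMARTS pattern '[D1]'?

The query [D1] means: atom with exactly one heavy-atom neighbour (degree 1).
Check the 22 heavy atoms by environment: 7× C (D3) → no; 1× C (D2) → no; 3× O (D1) → match; 1× N (D1) → match; 2× O (D2) → no; 2× C (D1) → match; 1× c (aromatic, D3) → no; 5× c (aromatic, D2) → no.
Summing the matching environments: 3 + 1 + 2 = 6 matching atoms.

6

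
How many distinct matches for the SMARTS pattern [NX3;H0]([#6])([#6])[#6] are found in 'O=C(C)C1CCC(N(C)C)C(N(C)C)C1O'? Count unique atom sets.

2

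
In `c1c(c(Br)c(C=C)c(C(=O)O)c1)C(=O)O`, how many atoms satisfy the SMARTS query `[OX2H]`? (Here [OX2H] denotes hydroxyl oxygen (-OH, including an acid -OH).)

2

The query [OX2H] means: aliphatic oxygen with two connections, one of which is H — an -OH oxygen.
Check the 15 heavy atoms by environment: 4× c (aromatic, H0, X3) → no; 2× c (aromatic, H1, X3) → no; 1× Br (H0, X1) → no; 2× C (H0, X3) → no; 2× O (H0, X1) → no; 2× O (H1, X2) → match; 1× C (H1, X3) → no; 1× C (H2, X3) → no.
That gives 2 matching atoms.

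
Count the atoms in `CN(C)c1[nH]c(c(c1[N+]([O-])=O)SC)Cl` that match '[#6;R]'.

The query [#6;R] means: carbon that is part of a ring.
Check the 14 heavy atoms by environment: 1× n (aromatic, in 5-ring) → no; 4× c (aromatic, in 5-ring) → match; 1× N (acyclic) → no; 3× C (acyclic) → no; 1× S (acyclic) → no; 1× Cl (acyclic) → no; 1× N (charge +1, acyclic) → no; 1× O (charge -1, acyclic) → no; 1× O (acyclic) → no.
That gives 4 matching atoms.

4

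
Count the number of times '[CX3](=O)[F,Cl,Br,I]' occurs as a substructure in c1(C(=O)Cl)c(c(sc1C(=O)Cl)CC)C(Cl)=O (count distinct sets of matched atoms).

3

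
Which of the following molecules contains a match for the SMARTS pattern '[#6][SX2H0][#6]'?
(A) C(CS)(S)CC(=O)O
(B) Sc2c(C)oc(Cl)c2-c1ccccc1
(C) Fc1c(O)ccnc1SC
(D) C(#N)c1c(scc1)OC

C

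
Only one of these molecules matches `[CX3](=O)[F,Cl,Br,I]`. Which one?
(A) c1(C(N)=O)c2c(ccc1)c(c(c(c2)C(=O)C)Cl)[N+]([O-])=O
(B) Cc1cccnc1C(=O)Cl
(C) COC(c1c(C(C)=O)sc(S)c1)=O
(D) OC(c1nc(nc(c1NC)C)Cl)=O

B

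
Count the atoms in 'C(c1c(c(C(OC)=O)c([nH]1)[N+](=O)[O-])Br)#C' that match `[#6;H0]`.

The query [#6;H0] means: any carbon with no attached hydrogen.
Check the 15 heavy atoms by environment: 1× n (aromatic, H1) → no; 4× c (aromatic, H0) → match; 2× C (H0) → match; 1× C (H1) → no; 3× O (H0) → no; 1× C (H3) → no; 1× Br (H0) → no; 1× N (charge +1, H0) → no; 1× O (charge -1, H0) → no.
Summing the matching environments: 4 + 2 = 6 matching atoms.

6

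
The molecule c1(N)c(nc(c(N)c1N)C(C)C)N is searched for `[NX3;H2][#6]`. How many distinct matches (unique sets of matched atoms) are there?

4

[NX3;H2][#6] is the SMARTS for a primary amine: a trivalent nitrogen with two H attached to carbon.
The molecule carries 4 separate instances of a primary amino group (-NH2) meeting every constraint; each maps to a distinct set of atoms, giving 4 matches.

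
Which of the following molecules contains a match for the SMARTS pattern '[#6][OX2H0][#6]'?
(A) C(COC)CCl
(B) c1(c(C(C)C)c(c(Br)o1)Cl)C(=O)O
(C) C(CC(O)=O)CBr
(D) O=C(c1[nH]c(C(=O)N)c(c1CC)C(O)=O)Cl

A

[#6][OX2H0][#6] describes an aliphatic oxygen bridging two carbons with no H on the oxygen (an ether).
(A) contains a methoxy ether (-OCH3), which satisfies every atom and bond constraint.
(B) has a carboxylic acid group (-C(=O)OH) but the -OH oxygen has H1; the =O is OX1, not OX2.
(C) has a carboxylic acid group (-C(=O)OH) but the -OH oxygen has H1; the =O is OX1, not OX2.
(D) has a carboxylic acid group (-C(=O)OH) but the -OH oxygen has H1; the =O is OX1, not OX2.
So the answer is (A).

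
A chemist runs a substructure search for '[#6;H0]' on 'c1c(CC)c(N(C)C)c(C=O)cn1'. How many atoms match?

The query [#6;H0] means: any carbon with no attached hydrogen.
Check the 13 heavy atoms by environment: 1× n (aromatic, H0) → no; 2× c (aromatic, H1) → no; 3× c (aromatic, H0) → match; 1× C (H1) → no; 1× O (H0) → no; 1× C (H2) → no; 3× C (H3) → no; 1× N (H0) → no.
That gives 3 matching atoms.

3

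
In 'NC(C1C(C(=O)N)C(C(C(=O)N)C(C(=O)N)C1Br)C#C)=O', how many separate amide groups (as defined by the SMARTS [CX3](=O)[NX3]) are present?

4

[CX3](=O)[NX3] is the SMARTS for an amide: a carbonyl carbon bonded to a trivalent nitrogen.
The molecule carries 4 separate instances of a primary amide (-C(=O)NH2) meeting every constraint; each maps to a distinct set of atoms, giving 4 matches.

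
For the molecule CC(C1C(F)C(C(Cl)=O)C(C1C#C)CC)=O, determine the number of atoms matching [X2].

2

The query [X2] means: any atom with exactly two total connections (bonds + H).
Check the 16 heavy atoms by environment: 8× C (X4) → no; 2× C (X3) → no; 2× O (X1) → no; 1× Cl (X1) → no; 1× F (X1) → no; 2× C (X2) → match.
That gives 2 matching atoms.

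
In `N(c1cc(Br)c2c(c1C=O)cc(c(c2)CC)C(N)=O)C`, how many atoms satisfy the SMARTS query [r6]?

Check the 20 heavy atoms by environment: 10× c (aromatic, in 6-ring) → match; 5× C (acyclic) → no; 2× N (acyclic) → no; 2× O (acyclic) → no; 1× Br (acyclic) → no.
That gives 10 matching atoms.

10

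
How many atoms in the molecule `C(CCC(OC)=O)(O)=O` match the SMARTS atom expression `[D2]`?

3

The query [D2] means: atom with exactly two heavy-atom neighbours.
Check the 9 heavy atoms by environment: 2× C (D2) → match; 2× C (D3) → no; 3× O (D1) → no; 1× O (D2) → match; 1× C (D1) → no.
Summing the matching environments: 2 + 1 = 3 matching atoms.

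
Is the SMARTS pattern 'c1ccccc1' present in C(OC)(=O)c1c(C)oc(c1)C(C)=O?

The pattern c1ccccc1 describes six aromatic carbons in a ring — a benzene ring.
The closest candidate here is a methyl group (-CH3), but no six-membered all-carbon aromatic ring is present. No other fragment satisfies the full query, so there is no match.

No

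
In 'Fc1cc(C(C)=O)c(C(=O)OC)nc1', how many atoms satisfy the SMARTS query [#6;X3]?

The query [#6;X3] means: any carbon (aromatic or not) with three total connections.
Check the 14 heavy atoms by environment: 1× n (aromatic, X2) → no; 5× c (aromatic, X3) → match; 2× C (X3) → match; 2× O (X1) → no; 1× O (X2) → no; 2× C (X4) → no; 1× F (X1) → no.
Summing the matching environments: 5 + 2 = 7 matching atoms.

7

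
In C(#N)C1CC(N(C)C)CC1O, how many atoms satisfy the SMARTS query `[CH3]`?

2

The query [CH3] means: aliphatic carbon with exactly three hydrogens.
Check the 11 heavy atoms by environment: 2× C (H2) → no; 3× C (H1) → no; 2× N (H0) → no; 2× C (H3) → match; 1× C (H0) → no; 1× O (H1) → no.
That gives 2 matching atoms.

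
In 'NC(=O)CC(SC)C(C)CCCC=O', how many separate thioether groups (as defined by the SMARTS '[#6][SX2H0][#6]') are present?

1

[#6][SX2H0][#6] is the SMARTS for a thioether: an aliphatic sulfur bridging two carbons with no H on the sulfur.
Exactly one fragment in the molecule meets all constraints, giving 1 match.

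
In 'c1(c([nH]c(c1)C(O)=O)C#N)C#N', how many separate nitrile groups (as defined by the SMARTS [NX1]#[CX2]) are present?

[NX1]#[CX2] is the SMARTS for a nitrile: a nitrogen triple-bonded to a two-connected carbon.
The molecule carries 2 separate instances of a nitrile (-C#N) meeting every constraint; each maps to a distinct set of atoms, giving 2 matches.

2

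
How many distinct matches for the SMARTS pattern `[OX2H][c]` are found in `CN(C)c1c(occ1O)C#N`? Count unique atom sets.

[OX2H][c] is the SMARTS for a phenol: a hydroxyl oxygen attached to an aromatic carbon.
Exactly one fragment in the molecule meets all constraints, giving 1 match.

1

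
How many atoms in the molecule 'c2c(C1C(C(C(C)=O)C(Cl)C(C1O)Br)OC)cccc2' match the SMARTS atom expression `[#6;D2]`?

5

The query [#6;D2] means: any carbon bonded to exactly two heavy atoms.
Check the 20 heavy atoms by environment: 7× C (D3) → no; 2× O (D1) → no; 2× C (D1) → no; 1× c (aromatic, D3) → no; 5× c (aromatic, D2) → match; 1× Br (D1) → no; 1× Cl (D1) → no; 1× O (D2) → no.
That gives 5 matching atoms.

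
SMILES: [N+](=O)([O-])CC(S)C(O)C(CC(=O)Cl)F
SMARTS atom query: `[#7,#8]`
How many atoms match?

The query [#7,#8] means: nitrogen or oxygen (comma = OR).
Check the 14 heavy atoms by environment: 6× C → no; 1× F → no; 1× S → no; 3× O → match; 1× Cl → no; 1× N (charge +1) → match; 1× O (charge -1) → match.
Summing the matching environments: 3 + 1 + 1 = 5 matching atoms.

5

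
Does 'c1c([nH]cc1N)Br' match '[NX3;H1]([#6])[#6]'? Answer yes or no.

No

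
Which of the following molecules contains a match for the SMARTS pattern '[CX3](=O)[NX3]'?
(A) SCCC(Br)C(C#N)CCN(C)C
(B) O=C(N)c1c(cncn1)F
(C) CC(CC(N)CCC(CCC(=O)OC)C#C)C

[CX3](=O)[NX3] describes a carbonyl carbon bonded to a trivalent nitrogen (an amide).
(A) has a nitrile (-C#N) but the nitrile N is NX1 (triple-bonded), not NX3.
(B) contains a primary amide (-C(=O)NH2), which satisfies every atom and bond constraint.
(C) has a methyl-ester group (-C(=O)OCH3) but the carbonyl is bonded to O, not to an NX3 nitrogen.
So the answer is (B).

B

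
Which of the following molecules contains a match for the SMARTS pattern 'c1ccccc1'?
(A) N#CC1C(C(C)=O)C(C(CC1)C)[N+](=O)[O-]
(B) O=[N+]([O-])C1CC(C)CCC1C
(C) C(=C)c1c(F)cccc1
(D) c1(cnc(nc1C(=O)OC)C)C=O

c1ccccc1 describes six aromatic carbons in a ring (a benzene ring).
(A) has a methyl group (-CH3) but no six-membered all-carbon aromatic ring is present.
(B) has a methyl group (-CH3) but no six-membered all-carbon aromatic ring is present.
(C) contains the required atom environment, so the pattern matches.
(D) has a methyl group (-CH3) but no six-membered all-carbon aromatic ring is present.
So the answer is (C).

C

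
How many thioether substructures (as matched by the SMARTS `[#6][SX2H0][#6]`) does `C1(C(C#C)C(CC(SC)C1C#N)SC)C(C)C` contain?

[#6][SX2H0][#6] is the SMARTS for a thioether: an aliphatic sulfur bridging two carbons with no H on the sulfur.
The molecule carries 2 separate instances of a methylthio ether (-SCH3) meeting every constraint; each maps to a distinct set of atoms, giving 2 matches.

2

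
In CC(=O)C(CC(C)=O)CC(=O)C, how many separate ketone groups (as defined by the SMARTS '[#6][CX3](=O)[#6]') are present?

[#6][CX3](=O)[#6] is the SMARTS for a ketone: a carbonyl carbon (no H) flanked by two carbons.
The molecule carries 3 separate instances of an acetyl/ketone group (-C(=O)CH3) meeting every constraint; each maps to a distinct set of atoms, giving 3 matches.

3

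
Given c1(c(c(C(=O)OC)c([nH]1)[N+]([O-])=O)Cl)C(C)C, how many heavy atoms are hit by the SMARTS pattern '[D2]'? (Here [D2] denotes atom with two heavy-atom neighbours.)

2

The query [D2] means: atom with exactly two heavy-atom neighbours.
Check the 16 heavy atoms by environment: 1× n (aromatic, D2) → match; 4× c (aromatic, D3) → no; 1× N (charge +1, D3) → no; 1× O (charge -1, D1) → no; 2× O (D1) → no; 1× Cl (D1) → no; 2× C (D3) → no; 1× O (D2) → match; 3× C (D1) → no.
Summing the matching environments: 1 + 1 = 2 matching atoms.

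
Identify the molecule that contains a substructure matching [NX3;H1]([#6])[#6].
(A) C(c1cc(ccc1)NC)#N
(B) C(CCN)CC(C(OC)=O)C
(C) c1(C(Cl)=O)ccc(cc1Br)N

[NX3;H1]([#6])[#6] describes a trivalent nitrogen with one H, bonded to two carbons (a secondary amine).
(A) contains an N-methylamino group (-NHCH3), which satisfies every atom and bond constraint.
(B) has a primary amino group (-NH2) but the nitrogen has H2 and only one carbon neighbour.
(C) has a primary amino group (-NH2) but the nitrogen has H2 and only one carbon neighbour.
So the answer is (A).

A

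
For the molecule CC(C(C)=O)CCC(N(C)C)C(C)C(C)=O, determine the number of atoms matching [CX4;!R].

The query [CX4;!R] means: aliphatic carbon with four total connections, not in a ring.
Check the 16 heavy atoms by environment: 11× C (X4, acyclic) → match; 2× C (X3, acyclic) → no; 2× O (X1, acyclic) → no; 1× N (X3, acyclic) → no.
That gives 11 matching atoms.

11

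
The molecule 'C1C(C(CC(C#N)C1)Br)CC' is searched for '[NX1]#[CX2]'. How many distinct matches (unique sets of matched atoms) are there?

1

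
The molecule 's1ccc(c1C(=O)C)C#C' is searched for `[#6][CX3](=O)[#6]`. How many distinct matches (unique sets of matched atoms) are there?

1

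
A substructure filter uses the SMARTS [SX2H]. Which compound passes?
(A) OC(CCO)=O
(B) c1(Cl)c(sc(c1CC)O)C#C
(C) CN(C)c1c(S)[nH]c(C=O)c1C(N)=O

C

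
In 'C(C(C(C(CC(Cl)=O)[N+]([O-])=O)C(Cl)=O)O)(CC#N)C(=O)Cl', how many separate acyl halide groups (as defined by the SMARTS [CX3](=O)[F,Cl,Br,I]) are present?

3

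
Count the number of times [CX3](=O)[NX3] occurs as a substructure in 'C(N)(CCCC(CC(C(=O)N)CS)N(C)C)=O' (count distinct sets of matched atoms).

2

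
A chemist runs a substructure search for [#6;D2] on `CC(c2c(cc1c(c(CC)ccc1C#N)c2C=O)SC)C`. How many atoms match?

6

The query [#6;D2] means: any carbon bonded to exactly two heavy atoms.
Check the 21 heavy atoms by environment: 7× c (aromatic, D3) → no; 3× c (aromatic, D2) → match; 1× C (D3) → no; 4× C (D1) → no; 3× C (D2) → match; 1× N (D1) → no; 1× S (D2) → no; 1× O (D1) → no.
Summing the matching environments: 3 + 3 = 6 matching atoms.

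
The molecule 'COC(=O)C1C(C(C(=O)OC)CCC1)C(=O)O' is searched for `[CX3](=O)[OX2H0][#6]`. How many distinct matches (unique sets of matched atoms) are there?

2

[CX3](=O)[OX2H0][#6] is the SMARTS for an ester: a carbonyl carbon bonded to an oxygen that is itself bonded to carbon (no H on that O).
The molecule carries 2 separate instances of a methyl-ester group (-C(=O)OCH3) meeting every constraint; each maps to a distinct set of atoms, giving 2 matches.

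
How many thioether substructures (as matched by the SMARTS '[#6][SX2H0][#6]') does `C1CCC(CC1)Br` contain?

0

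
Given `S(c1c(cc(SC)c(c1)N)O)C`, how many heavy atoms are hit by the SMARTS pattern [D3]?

The query [D3] means: atom with exactly three heavy-atom neighbours.
Check the 12 heavy atoms by environment: 2× c (aromatic, D2) → no; 4× c (aromatic, D3) → match; 2× S (D2) → no; 2× C (D1) → no; 1× O (D1) → no; 1× N (D1) → no.
That gives 4 matching atoms.

4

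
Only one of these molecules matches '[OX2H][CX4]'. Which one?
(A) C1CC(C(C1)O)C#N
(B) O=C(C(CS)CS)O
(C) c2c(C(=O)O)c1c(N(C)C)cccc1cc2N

A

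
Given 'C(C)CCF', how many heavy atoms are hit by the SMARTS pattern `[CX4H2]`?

The query [CX4H2] means: sp3 carbon (X4) with exactly two hydrogens.
Check the 5 heavy atoms by environment: 3× C (H2, X4) → match; 1× C (H3, X4) → no; 1× F (H0, X1) → no.
That gives 3 matching atoms.

3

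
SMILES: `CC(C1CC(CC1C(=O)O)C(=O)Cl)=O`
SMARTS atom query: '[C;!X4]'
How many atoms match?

3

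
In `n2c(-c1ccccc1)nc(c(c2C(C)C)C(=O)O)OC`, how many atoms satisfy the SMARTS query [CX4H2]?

The query [CX4H2] means: sp3 carbon (X4) with exactly two hydrogens.
Check the 20 heavy atoms by environment: 2× n (aromatic, H0, X2) → no; 5× c (aromatic, H0, X3) → no; 1× C (H0, X3) → no; 1× O (H0, X1) → no; 1× O (H1, X2) → no; 5× c (aromatic, H1, X3) → no; 1× C (H1, X4) → no; 3× C (H3, X4) → no; 1× O (H0, X2) → no.
No environment satisfies the query, so 0 matching atoms.

0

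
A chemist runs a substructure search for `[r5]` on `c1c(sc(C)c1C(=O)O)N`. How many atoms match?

5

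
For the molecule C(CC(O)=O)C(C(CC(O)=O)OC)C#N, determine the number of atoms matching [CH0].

The query [CH0] means: aliphatic carbon with no attached hydrogen.
Check the 15 heavy atoms by environment: 3× C (H2) → no; 2× C (H1) → no; 3× C (H0) → match; 1× N (H0) → no; 3× O (H0) → no; 2× O (H1) → no; 1× C (H3) → no.
That gives 3 matching atoms.

3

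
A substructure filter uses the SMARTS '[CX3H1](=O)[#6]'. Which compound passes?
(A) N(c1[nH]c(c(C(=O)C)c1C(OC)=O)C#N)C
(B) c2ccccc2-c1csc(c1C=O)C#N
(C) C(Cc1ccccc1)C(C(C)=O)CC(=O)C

[CX3H1](=O)[#6] describes an sp2 carbon with one H, double-bonded to O and single-bonded to carbon (an aldehyde).
(A) has an acetyl/ketone group (-C(=O)CH3) but the carbonyl carbon has H0 (two carbon neighbours), not H1.
(B) contains an aldehyde (-CHO), which satisfies every atom and bond constraint.
(C) has an acetyl/ketone group (-C(=O)CH3) but the carbonyl carbon has H0 (two carbon neighbours), not H1.
So the answer is (B).

B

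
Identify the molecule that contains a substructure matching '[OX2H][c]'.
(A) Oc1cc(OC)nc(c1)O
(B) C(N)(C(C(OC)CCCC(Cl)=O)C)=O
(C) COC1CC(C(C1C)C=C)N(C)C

A

[OX2H][c] describes a hydroxyl oxygen attached to an aromatic carbon (a phenol).
(A) contains a hydroxyl group (-OH), which satisfies every atom and bond constraint.
(B) has a methoxy ether (-OCH3) but the oxygen has H0, not H1.
(C) has a methoxy ether (-OCH3) but the oxygen has H0, not H1.
So the answer is (A).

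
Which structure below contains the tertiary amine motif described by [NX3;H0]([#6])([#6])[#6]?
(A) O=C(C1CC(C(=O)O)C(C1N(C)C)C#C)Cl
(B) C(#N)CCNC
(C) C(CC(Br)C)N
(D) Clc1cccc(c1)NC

A

[NX3;H0]([#6])([#6])[#6] describes a trivalent nitrogen with no H, bonded to three carbons (a tertiary amine).
(A) contains a dimethylamino group (-N(CH3)2), which satisfies every atom and bond constraint.
(B) has an N-methylamino group (-NHCH3) but the nitrogen still has one H (H1), not H0.
(C) has a primary amino group (-NH2) but the nitrogen has H2, not H0 with three carbons.
(D) has an N-methylamino group (-NHCH3) but the nitrogen still has one H (H1), not H0.
So the answer is (A).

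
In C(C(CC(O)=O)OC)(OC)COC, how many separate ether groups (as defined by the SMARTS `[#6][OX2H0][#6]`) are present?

3

[#6][OX2H0][#6] is the SMARTS for an ether: an aliphatic oxygen bridging two carbons with no H on the oxygen.
The molecule carries 3 separate instances of a methoxy ether (-OCH3) meeting every constraint; each maps to a distinct set of atoms, giving 3 matches.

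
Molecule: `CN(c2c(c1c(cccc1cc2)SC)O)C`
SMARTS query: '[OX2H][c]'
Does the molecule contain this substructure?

Yes

The pattern [OX2H][c] describes a hydroxyl oxygen attached to an aromatic carbon — a phenol.
The molecule carries a hydroxyl group (-OH), whose atoms satisfy every constraint of the query, so the pattern matches.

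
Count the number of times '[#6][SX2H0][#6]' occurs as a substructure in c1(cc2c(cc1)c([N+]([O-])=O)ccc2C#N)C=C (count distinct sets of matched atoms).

[#6][SX2H0][#6] is the SMARTS for a thioether: an aliphatic sulfur bridging two carbons with no H on the sulfur.
No fragment in the molecule satisfies every constraint, giving 0 matches.

0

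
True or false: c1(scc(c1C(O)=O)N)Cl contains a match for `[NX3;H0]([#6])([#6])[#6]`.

The pattern [NX3;H0]([#6])([#6])[#6] describes a trivalent nitrogen with no H, bonded to three carbons — a tertiary amine.
The closest candidate here is a primary amino group (-NH2), but the nitrogen has H2, not H0 with three carbons. No other fragment satisfies the full query, so there is no match.

False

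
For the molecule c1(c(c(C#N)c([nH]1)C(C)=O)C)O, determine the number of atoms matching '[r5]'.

The query [r5] means: r5 matches atoms in a five-membered ring.
Check the 12 heavy atoms by environment: 1× n (aromatic, in 5-ring) → match; 4× c (aromatic, in 5-ring) → match; 4× C (acyclic) → no; 1× N (acyclic) → no; 2× O (acyclic) → no.
Summing the matching environments: 1 + 4 = 5 matching atoms.

5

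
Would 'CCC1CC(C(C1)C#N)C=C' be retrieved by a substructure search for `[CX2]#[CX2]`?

No

The pattern [CX2]#[CX2] describes a carbon-carbon triple bond — an alkyne.
The closest candidate here is a nitrile (-C#N), but the triple bond is C#N, not C#C. No other fragment satisfies the full query, so there is no match.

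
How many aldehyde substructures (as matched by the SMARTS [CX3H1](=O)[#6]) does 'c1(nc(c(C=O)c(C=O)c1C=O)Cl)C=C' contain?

3

[CX3H1](=O)[#6] is the SMARTS for an aldehyde: an sp2 carbon with one H, double-bonded to O and single-bonded to carbon.
The molecule carries 3 separate instances of an aldehyde (-CHO) meeting every constraint; each maps to a distinct set of atoms, giving 3 matches.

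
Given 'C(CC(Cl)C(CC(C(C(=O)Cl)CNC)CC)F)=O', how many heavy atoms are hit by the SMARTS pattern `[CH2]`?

4

The query [CH2] means: aliphatic carbon with exactly two hydrogens.
Check the 18 heavy atoms by environment: 4× C (H2) → match; 5× C (H1) → no; 1× F (H0) → no; 2× C (H3) → no; 1× C (H0) → no; 2× O (H0) → no; 2× Cl (H0) → no; 1× N (H1) → no.
That gives 4 matching atoms.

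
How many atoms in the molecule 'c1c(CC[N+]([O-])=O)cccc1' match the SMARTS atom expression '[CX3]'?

0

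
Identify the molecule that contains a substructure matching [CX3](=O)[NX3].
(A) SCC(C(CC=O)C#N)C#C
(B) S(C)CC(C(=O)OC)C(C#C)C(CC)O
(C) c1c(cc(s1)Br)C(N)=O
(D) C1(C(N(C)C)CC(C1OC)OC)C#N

[CX3](=O)[NX3] describes a carbonyl carbon bonded to a trivalent nitrogen (an amide).
(A) has a nitrile (-C#N) but the nitrile N is NX1 (triple-bonded), not NX3.
(B) has a methyl-ester group (-C(=O)OCH3) but the carbonyl is bonded to O, not to an NX3 nitrogen.
(C) contains a primary amide (-C(=O)NH2), which satisfies every atom and bond constraint.
(D) has a nitrile (-C#N) but the nitrile N is NX1 (triple-bonded), not NX3.
So the answer is (C).

C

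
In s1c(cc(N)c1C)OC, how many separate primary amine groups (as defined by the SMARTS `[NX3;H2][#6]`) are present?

[NX3;H2][#6] is the SMARTS for a primary amine: a trivalent nitrogen with two H attached to carbon.
Exactly one fragment in the molecule meets all constraints, giving 1 match.

1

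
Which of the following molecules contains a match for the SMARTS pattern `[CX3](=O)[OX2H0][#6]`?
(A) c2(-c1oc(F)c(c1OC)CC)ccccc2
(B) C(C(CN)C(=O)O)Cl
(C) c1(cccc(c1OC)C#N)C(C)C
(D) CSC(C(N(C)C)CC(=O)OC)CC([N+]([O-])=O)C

D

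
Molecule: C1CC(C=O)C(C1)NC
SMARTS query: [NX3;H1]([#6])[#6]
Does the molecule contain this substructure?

Yes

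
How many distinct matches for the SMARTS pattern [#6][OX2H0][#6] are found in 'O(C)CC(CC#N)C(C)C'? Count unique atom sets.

1

[#6][OX2H0][#6] is the SMARTS for an ether: an aliphatic oxygen bridging two carbons with no H on the oxygen.
Exactly one fragment in the molecule meets all constraints, giving 1 match.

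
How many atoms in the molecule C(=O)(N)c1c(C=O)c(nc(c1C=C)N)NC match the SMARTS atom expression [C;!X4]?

The query [C;!X4] means: aliphatic carbon that does not have four total connections.
Check the 16 heavy atoms by environment: 1× n (aromatic, X2) → no; 5× c (aromatic, X3) → no; 4× C (X3) → match; 2× O (X1) → no; 3× N (X3) → no; 1× C (X4) → no.
That gives 4 matching atoms.

4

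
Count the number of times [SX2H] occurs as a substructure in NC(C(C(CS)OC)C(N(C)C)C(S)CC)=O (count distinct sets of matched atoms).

2

[SX2H] is the SMARTS for a thiol: an aliphatic sulfur with two connections, one being H.
The molecule carries 2 separate instances of a thiol (-SH) meeting every constraint; each maps to a distinct set of atoms, giving 2 matches.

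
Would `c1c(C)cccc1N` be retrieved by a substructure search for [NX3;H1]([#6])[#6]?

The pattern [NX3;H1]([#6])[#6] describes a trivalent nitrogen with one H, bonded to two carbons — a secondary amine.
The closest candidate here is a primary amino group (-NH2), but the nitrogen has H2 and only one carbon neighbour. No other fragment satisfies the full query, so there is no match.

No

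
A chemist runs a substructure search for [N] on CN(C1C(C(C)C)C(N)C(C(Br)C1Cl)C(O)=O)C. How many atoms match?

2

The query [N] means: uppercase N matches aliphatic (non-aromatic) nitrogen only.
Check the 18 heavy atoms by environment: 12× C → no; 2× N → match; 1× Cl → no; 1× Br → no; 2× O → no.
That gives 2 matching atoms.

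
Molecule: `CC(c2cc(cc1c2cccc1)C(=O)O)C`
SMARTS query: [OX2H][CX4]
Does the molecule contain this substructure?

The pattern [OX2H][CX4] describes a hydroxyl oxygen bound to an sp3 (X4) carbon — an aliphatic alcohol.
The closest candidate here is a carboxylic acid group (-C(=O)OH), but the -OH is on a CX3 carbonyl carbon, not a CX4 carbon. No other fragment satisfies the full query, so there is no match.

No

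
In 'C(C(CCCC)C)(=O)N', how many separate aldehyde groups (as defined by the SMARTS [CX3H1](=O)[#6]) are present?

0

[CX3H1](=O)[#6] is the SMARTS for an aldehyde: an sp2 carbon with one H, double-bonded to O and single-bonded to carbon.
No fragment in the molecule satisfies every constraint, giving 0 matches.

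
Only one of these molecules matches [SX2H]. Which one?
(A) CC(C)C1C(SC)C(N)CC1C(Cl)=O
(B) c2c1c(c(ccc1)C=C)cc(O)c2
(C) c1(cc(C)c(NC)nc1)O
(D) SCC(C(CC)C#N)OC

[SX2H] describes an aliphatic sulfur with two connections, one being H (a thiol).
(A) has a methylthio ether (-SCH3) but the sulfur has H0 (bonded to two carbons), not H1.
(B) has a hydroxyl group (-OH) but it is an -OH, not an -SH.
(C) has a hydroxyl group (-OH) but it is an -OH, not an -SH.
(D) contains a thiol (-SH), which satisfies every atom and bond constraint.
So the answer is (D).

D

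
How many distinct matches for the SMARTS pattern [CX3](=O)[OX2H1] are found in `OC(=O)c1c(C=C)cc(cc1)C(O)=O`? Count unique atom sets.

[CX3](=O)[OX2H1] is the SMARTS for a carboxylic acid: an sp2 carbon double-bonded to O and single-bonded to an -OH oxygen.
The molecule carries 2 separate instances of a carboxylic acid group (-C(=O)OH) meeting every constraint; each maps to a distinct set of atoms, giving 2 matches.

2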